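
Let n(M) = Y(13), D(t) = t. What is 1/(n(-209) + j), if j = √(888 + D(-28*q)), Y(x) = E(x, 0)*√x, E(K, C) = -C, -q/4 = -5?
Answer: √82/164 ≈ 0.055216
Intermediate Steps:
q = 20 (q = -4*(-5) = 20)
Y(x) = 0 (Y(x) = (-1*0)*√x = 0*√x = 0)
n(M) = 0
j = 2*√82 (j = √(888 - 28*20) = √(888 - 560) = √328 = 2*√82 ≈ 18.111)
1/(n(-209) + j) = 1/(0 + 2*√82) = 1/(2*√82) = √82/164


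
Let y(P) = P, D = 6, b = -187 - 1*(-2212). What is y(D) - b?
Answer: -2019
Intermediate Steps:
b = 2025 (b = -187 + 2212 = 2025)
y(D) - b = 6 - 1*2025 = 6 - 2025 = -2019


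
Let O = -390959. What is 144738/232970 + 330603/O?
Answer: -10216978584/45540859115 ≈ -0.22435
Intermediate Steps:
144738/232970 + 330603/O = 144738/232970 + 330603/(-390959) = 144738*(1/232970) + 330603*(-1/390959) = 72369/116485 - 330603/390959 = -10216978584/45540859115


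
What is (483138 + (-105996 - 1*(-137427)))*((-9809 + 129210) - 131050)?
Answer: -5994214281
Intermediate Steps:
(483138 + (-105996 - 1*(-137427)))*((-9809 + 129210) - 131050) = (483138 + (-105996 + 137427))*(119401 - 131050) = (483138 + 31431)*(-11649) = 514569*(-11649) = -5994214281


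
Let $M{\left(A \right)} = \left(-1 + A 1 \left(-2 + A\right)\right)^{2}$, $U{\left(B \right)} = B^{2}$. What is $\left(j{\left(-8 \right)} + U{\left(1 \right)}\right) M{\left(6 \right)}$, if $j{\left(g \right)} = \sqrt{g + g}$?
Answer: $529 + 2116 i \approx 529.0 + 2116.0 i$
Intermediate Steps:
$j{\left(g \right)} = \sqrt{2} \sqrt{g}$ ($j{\left(g \right)} = \sqrt{2 g} = \sqrt{2} \sqrt{g}$)
$M{\left(A \right)} = \left(-1 + A \left(-2 + A\right)\right)^{2}$
$\left(j{\left(-8 \right)} + U{\left(1 \right)}\right) M{\left(6 \right)} = \left(\sqrt{2} \sqrt{-8} + 1^{2}\right) \left(1 - 6^{2} + 2 \cdot 6\right)^{2} = \left(\sqrt{2} \cdot 2 i \sqrt{2} + 1\right) \left(1 - 36 + 12\right)^{2} = \left(4 i + 1\right) \left(1 - 36 + 12\right)^{2} = \left(1 + 4 i\right) \left(-23\right)^{2} = \left(1 + 4 i\right) 529 = 529 + 2116 i$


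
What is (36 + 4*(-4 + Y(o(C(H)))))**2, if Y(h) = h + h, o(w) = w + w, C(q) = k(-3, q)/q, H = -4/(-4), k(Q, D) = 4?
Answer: 7056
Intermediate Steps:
H = 1 (H = -4*(-1/4) = 1)
C(q) = 4/q
o(w) = 2*w
Y(h) = 2*h
(36 + 4*(-4 + Y(o(C(H)))))**2 = (36 + 4*(-4 + 2*(2*(4/1))))**2 = (36 + 4*(-4 + 2*(2*(4*1))))**2 = (36 + 4*(-4 + 2*(2*4)))**2 = (36 + 4*(-4 + 2*8))**2 = (36 + 4*(-4 + 16))**2 = (36 + 4*12)**2 = (36 + 48)**2 = 84**2 = 7056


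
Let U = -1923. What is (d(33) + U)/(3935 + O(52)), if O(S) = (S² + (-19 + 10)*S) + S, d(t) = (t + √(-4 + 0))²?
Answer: -838/6223 + 132*I/6223 ≈ -0.13466 + 0.021212*I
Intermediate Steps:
d(t) = (t + 2*I)² (d(t) = (t + √(-4))² = (t + 2*I)²)
O(S) = S² - 8*S (O(S) = (S² - 9*S) + S = S² - 8*S)
(d(33) + U)/(3935 + O(52)) = ((33 + 2*I)² - 1923)/(3935 + 52*(-8 + 52)) = (-1923 + (33 + 2*I)²)/(3935 + 52*44) = (-1923 + (33 + 2*I)²)/(3935 + 2288) = (-1923 + (33 + 2*I)²)/6223 = (-1923 + (33 + 2*I)²)*(1/6223) = -1923/6223 + (33 + 2*I)²/6223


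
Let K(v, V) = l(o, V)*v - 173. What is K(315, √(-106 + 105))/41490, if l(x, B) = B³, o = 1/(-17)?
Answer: -173/41490 - 7*I/922 ≈ -0.0041697 - 0.0075922*I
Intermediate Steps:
o = -1/17 ≈ -0.058824
K(v, V) = -173 + v*V³ (K(v, V) = V³*v - 173 = v*V³ - 173 = -173 + v*V³)
K(315, √(-106 + 105))/41490 = (-173 + 315*(√(-106 + 105))³)/41490 = (-173 + 315*(√(-1))³)*(1/41490) = (-173 + 315*I³)*(1/41490) = (-173 + 315*(-I))*(1/41490) = (-173 - 315*I)*(1/41490) = -173/41490 - 7*I/922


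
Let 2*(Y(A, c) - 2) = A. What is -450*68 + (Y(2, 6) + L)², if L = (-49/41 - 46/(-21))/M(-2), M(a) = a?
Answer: -90719122919/2965284 ≈ -30594.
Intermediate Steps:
Y(A, c) = 2 + A/2
L = -857/1722 (L = (-49/41 - 46/(-21))/(-2) = (-49*1/41 - 46*(-1/21))*(-½) = (-49/41 + 46/21)*(-½) = (857/861)*(-½) = -857/1722 ≈ -0.49768)
-450*68 + (Y(2, 6) + L)² = -450*68 + ((2 + (½)*2) - 857/1722)² = -30600 + ((2 + 1) - 857/1722)² = -30600 + (3 - 857/1722)² = -30600 + (4309/1722)² = -30600 + 18567481/2965284 = -90719122919/2965284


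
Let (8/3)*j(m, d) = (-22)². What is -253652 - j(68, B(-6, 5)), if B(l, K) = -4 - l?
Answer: -507667/2 ≈ -2.5383e+5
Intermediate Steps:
j(m, d) = 363/2 (j(m, d) = (3/8)*(-22)² = (3/8)*484 = 363/2)
-253652 - j(68, B(-6, 5)) = -253652 - 1*363/2 = -253652 - 363/2 = -507667/2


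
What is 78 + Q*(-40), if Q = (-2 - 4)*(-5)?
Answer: -1122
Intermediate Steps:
Q = 30 (Q = -6*(-5) = 30)
78 + Q*(-40) = 78 + 30*(-40) = 78 - 1200 = -1122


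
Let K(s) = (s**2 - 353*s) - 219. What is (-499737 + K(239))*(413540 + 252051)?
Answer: -350900906382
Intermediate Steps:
K(s) = -219 + s**2 - 353*s
(-499737 + K(239))*(413540 + 252051) = (-499737 + (-219 + 239**2 - 353*239))*(413540 + 252051) = (-499737 + (-219 + 57121 - 84367))*665591 = (-499737 - 27465)*665591 = -527202*665591 = -350900906382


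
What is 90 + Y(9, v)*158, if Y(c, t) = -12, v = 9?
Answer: -1806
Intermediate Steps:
90 + Y(9, v)*158 = 90 - 12*158 = 90 - 1896 = -1806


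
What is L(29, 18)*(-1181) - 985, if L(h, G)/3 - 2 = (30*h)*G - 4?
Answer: -55477279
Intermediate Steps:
L(h, G) = -6 + 90*G*h (L(h, G) = 6 + 3*((30*h)*G - 4) = 6 + 3*(30*G*h - 4) = 6 + 3*(-4 + 30*G*h) = 6 + (-12 + 90*G*h) = -6 + 90*G*h)
L(29, 18)*(-1181) - 985 = (-6 + 90*18*29)*(-1181) - 985 = (-6 + 46980)*(-1181) - 985 = 46974*(-1181) - 985 = -55476294 - 985 = -55477279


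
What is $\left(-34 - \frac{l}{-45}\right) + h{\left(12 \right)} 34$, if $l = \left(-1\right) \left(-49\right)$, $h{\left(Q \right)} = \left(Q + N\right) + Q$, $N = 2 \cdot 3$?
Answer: $\frac{44419}{45} \approx 987.09$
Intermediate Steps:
$N = 6$
$h{\left(Q \right)} = 6 + 2 Q$ ($h{\left(Q \right)} = \left(Q + 6\right) + Q = \left(6 + Q\right) + Q = 6 + 2 Q$)
$l = 49$
$\left(-34 - \frac{l}{-45}\right) + h{\left(12 \right)} 34 = \left(-34 - \frac{49}{-45}\right) + \left(6 + 2 \cdot 12\right) 34 = \left(-34 - 49 \left(- \frac{1}{45}\right)\right) + \left(6 + 24\right) 34 = \left(-34 - - \frac{49}{45}\right) + 30 \cdot 34 = \left(-34 + \frac{49}{45}\right) + 1020 = - \frac{1481}{45} + 1020 = \frac{44419}{45}$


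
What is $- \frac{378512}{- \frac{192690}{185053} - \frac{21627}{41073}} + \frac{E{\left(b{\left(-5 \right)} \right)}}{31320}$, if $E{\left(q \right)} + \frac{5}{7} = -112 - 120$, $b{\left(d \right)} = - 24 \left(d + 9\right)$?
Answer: $\frac{7786942520433757811}{32253986840040} \approx 2.4143 \cdot 10^{5}$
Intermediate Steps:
$b{\left(d \right)} = -216 - 24 d$ ($b{\left(d \right)} = - 24 \left(9 + d\right) = -216 - 24 d$)
$E{\left(q \right)} = - \frac{1629}{7}$ ($E{\left(q \right)} = - \frac{5}{7} - 232 = - \frac{1629}{7}$)
$- \frac{378512}{- \frac{192690}{185053} - \frac{21627}{41073}} + \frac{E{\left(b{\left(-5 \right)} \right)}}{31320} = - \frac{378512}{- \frac{192690}{185053} - \frac{21627}{41073}} - \frac{1629}{7 \cdot 31320} = - \frac{378512}{\left(-192690\right) \frac{1}{185053} - \frac{7209}{13691}} - \frac{181}{24360} = - \frac{378512}{- \frac{192690}{185053} - \frac{7209}{13691}} - \frac{181}{24360} = - \frac{378512}{- \frac{3972165867}{2533560623}} - \frac{181}{24360} = \left(-378512\right) \left(- \frac{2533560623}{3972165867}\right) - \frac{181}{24360} = \frac{958983098532976}{3972165867} - \frac{181}{24360} = \frac{7786942520433757811}{32253986840040}$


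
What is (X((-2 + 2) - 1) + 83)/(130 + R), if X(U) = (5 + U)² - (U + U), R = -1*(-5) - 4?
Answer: 101/131 ≈ 0.77099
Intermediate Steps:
R = 1 (R = 5 - 4 = 1)
X(U) = (5 + U)² - 2*U
(X((-2 + 2) - 1) + 83)/(130 + R) = (((5 + ((-2 + 2) - 1))² - 2*((-2 + 2) - 1)) + 83)/(130 + 1) = (((5 + (0 - 1))² - 2*(0 - 1)) + 83)/131 = (((5 - 1)² - 2*(-1)) + 83)/131 = ((4² + 2) + 83)/131 = ((16 + 2) + 83)/131 = (18 + 83)/131 = (1/131)*101 = 101/131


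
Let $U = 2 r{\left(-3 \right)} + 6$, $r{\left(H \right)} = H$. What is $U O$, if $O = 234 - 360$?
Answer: $0$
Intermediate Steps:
$O = -126$
$U = 0$ ($U = 2 \left(-3\right) + 6 = -6 + 6 = 0$)
$U O = 0 \left(-126\right) = 0$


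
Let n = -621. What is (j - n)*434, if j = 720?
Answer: 581994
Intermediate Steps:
(j - n)*434 = (720 - 1*(-621))*434 = (720 + 621)*434 = 1341*434 = 581994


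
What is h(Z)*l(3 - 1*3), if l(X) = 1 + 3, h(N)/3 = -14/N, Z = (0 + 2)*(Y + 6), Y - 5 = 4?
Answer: -28/5 ≈ -5.6000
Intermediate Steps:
Y = 9 (Y = 5 + 4 = 9)
Z = 30 (Z = (0 + 2)*(9 + 6) = 2*15 = 30)
h(N) = -42/N (h(N) = 3*(-14/N) = -42/N)
l(X) = 4
h(Z)*l(3 - 1*3) = -42/30*4 = -42*1/30*4 = -7/5*4 = -28/5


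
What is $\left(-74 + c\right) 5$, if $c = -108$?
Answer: $-910$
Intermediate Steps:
$\left(-74 + c\right) 5 = \left(-74 - 108\right) 5 = \left(-182\right) 5 = -910$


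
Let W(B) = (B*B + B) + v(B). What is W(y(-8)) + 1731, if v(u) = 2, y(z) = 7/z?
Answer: 110905/64 ≈ 1732.9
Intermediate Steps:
W(B) = 2 + B + B² (W(B) = (B*B + B) + 2 = (B² + B) + 2 = (B + B²) + 2 = 2 + B + B²)
W(y(-8)) + 1731 = (2 + 7/(-8) + (7/(-8))²) + 1731 = (2 + 7*(-⅛) + (7*(-⅛))²) + 1731 = (2 - 7/8 + (-7/8)²) + 1731 = (2 - 7/8 + 49/64) + 1731 = 121/64 + 1731 = 110905/64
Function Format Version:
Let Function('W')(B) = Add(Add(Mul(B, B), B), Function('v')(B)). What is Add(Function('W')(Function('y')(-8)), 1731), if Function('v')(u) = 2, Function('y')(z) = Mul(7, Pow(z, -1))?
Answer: Rational(110905, 64) ≈ 1732.9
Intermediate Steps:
Function('W')(B) = Add(2, B, Pow(B, 2)) (Function('W')(B) = Add(Add(Mul(B, B), B), 2) = Add(Add(Pow(B, 2), B), 2) = Add(Add(B, Pow(B, 2)), 2) = Add(2, B, Pow(B, 2)))
Add(Function('W')(Function('y')(-8)), 1731) = Add(Add(2, Mul(7, Pow(-8, -1)), Pow(Mul(7, Pow(-8, -1)), 2)), 1731) = Add(Add(2, Mul(7, Rational(-1, 8)), Pow(Mul(7, Rational(-1, 8)), 2)), 1731) = Add(Add(2, Rational(-7, 8), Pow(Rational(-7, 8), 2)), 1731) = Add(Add(2, Rational(-7, 8), Rational(49, 64)), 1731) = Add(Rational(121, 64), 1731) = Rational(110905, 64)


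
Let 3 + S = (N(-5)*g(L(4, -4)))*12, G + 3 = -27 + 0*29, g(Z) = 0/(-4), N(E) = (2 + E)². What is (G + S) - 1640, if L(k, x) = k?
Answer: -1673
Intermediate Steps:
g(Z) = 0 (g(Z) = 0*(-¼) = 0)
G = -30 (G = -3 + (-27 + 0*29) = -3 + (-27 + 0) = -3 - 27 = -30)
S = -3 (S = -3 + ((2 - 5)²*0)*12 = -3 + ((-3)²*0)*12 = -3 + (9*0)*12 = -3 + 0*12 = -3 + 0 = -3)
(G + S) - 1640 = (-30 - 3) - 1640 = -33 - 1640 = -1673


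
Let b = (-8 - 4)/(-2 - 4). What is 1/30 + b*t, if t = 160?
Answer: 9601/30 ≈ 320.03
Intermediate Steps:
b = 2 (b = -12/(-6) = -12*(-⅙) = 2)
1/30 + b*t = 1/30 + 2*160 = 1/30 + 320 = 9601/30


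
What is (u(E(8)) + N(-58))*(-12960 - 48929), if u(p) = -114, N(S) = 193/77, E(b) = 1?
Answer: 531317065/77 ≈ 6.9002e+6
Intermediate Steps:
N(S) = 193/77 (N(S) = 193*(1/77) = 193/77)
(u(E(8)) + N(-58))*(-12960 - 48929) = (-114 + 193/77)*(-12960 - 48929) = -8585/77*(-61889) = 531317065/77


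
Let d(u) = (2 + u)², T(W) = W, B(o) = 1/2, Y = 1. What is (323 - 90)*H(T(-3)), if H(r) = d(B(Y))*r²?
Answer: 52425/4 ≈ 13106.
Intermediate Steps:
B(o) = ½
H(r) = 25*r²/4 (H(r) = (2 + ½)²*r² = (5/2)²*r² = 25*r²/4)
(323 - 90)*H(T(-3)) = (323 - 90)*((25/4)*(-3)²) = 233*((25/4)*9) = 233*(225/4) = 52425/4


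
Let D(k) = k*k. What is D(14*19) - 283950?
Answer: -213194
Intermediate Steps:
D(k) = k²
D(14*19) - 283950 = (14*19)² - 283950 = 266² - 283950 = 70756 - 283950 = -213194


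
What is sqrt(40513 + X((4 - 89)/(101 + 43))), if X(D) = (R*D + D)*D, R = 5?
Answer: sqrt(840120918)/144 ≈ 201.28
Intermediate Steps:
X(D) = 6*D**2 (X(D) = (5*D + D)*D = (6*D)*D = 6*D**2)
sqrt(40513 + X((4 - 89)/(101 + 43))) = sqrt(40513 + 6*((4 - 89)/(101 + 43))**2) = sqrt(40513 + 6*(-85/144)**2) = sqrt(40513 + 6*(7225/20736)) = sqrt(40513 + 7225/3456) = sqrt(140020153/3456) = sqrt(840120918)/144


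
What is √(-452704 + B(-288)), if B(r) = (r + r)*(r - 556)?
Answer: 4*√2090 ≈ 182.87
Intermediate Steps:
B(r) = 2*r*(-556 + r) (B(r) = (2*r)*(-556 + r) = 2*r*(-556 + r))
√(-452704 + B(-288)) = √(-452704 + 2*(-288)*(-556 - 288)) = √(-452704 + 2*(-288)*(-844)) = √(-452704 + 486144) = √33440 = 4*√2090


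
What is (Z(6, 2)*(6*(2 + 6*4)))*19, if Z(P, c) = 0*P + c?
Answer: 5928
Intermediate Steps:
Z(P, c) = c (Z(P, c) = 0 + c = c)
(Z(6, 2)*(6*(2 + 6*4)))*19 = (2*(6*(2 + 6*4)))*19 = (2*(6*(2 + 24)))*19 = (2*(6*26))*19 = (2*156)*19 = 312*19 = 5928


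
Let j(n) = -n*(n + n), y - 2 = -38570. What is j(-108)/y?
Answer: 972/1607 ≈ 0.60485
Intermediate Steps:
y = -38568 (y = 2 - 38570 = -38568)
j(n) = -2*n**2 (j(n) = -n*2*n = -2*n**2)
j(-108)/y = -2*(-108)**2/(-38568) = -2*11664*(-1/38568) = -23328*(-1/38568) = 972/1607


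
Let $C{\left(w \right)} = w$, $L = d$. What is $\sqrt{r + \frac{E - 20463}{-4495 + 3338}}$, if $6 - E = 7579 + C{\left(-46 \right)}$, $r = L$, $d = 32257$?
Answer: $\frac{\sqrt{43213185223}}{1157} \approx 179.67$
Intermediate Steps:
$L = 32257$
$r = 32257$
$E = -7527$ ($E = 6 - \left(7579 - 46\right) = 6 - 7533 = -7527$)
$\sqrt{r + \frac{E - 20463}{-4495 + 3338}} = \sqrt{32257 + \frac{-7527 - 20463}{-4495 + 3338}} = \sqrt{32257 - \frac{27990}{-1157}} = \sqrt{32257 - - \frac{27990}{1157}} = \sqrt{32257 + \frac{27990}{1157}} = \sqrt{\frac{37349339}{1157}} = \frac{\sqrt{43213185223}}{1157}$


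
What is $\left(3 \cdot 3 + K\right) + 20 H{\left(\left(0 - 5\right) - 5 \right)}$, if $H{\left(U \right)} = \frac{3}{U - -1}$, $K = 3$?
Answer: $\frac{16}{3} \approx 5.3333$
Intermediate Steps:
$H{\left(U \right)} = \frac{3}{1 + U}$ ($H{\left(U \right)} = \frac{3}{U + 1} = \frac{3}{1 + U}$)
$\left(3 \cdot 3 + K\right) + 20 H{\left(\left(0 - 5\right) - 5 \right)} = \left(3 \cdot 3 + 3\right) + 20 \frac{3}{1 + \left(\left(0 - 5\right) - 5\right)} = \left(9 + 3\right) + 20 \frac{3}{1 - 10} = 12 + 20 \frac{3}{1 - 10} = 12 + 20 \frac{3}{-9} = 12 + 20 \cdot 3 \left(- \frac{1}{9}\right) = 12 + 20 \left(- \frac{1}{3}\right) = 12 - \frac{20}{3} = \frac{16}{3}$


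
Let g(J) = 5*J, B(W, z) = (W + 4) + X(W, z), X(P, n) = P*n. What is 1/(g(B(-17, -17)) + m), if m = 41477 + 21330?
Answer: 1/64187 ≈ 1.5579e-5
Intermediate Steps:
B(W, z) = 4 + W + W*z (B(W, z) = (W + 4) + W*z = (4 + W) + W*z = 4 + W + W*z)
m = 62807
1/(g(B(-17, -17)) + m) = 1/(5*(4 - 17 - 17*(-17)) + 62807) = 1/(5*(4 - 17 + 289) + 62807) = 1/(5*276 + 62807) = 1/(1380 + 62807) = 1/64187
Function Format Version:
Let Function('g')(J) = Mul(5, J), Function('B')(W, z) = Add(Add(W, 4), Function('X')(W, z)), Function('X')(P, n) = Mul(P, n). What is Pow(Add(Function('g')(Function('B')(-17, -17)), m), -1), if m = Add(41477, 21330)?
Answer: Rational(1, 64187) ≈ 1.5579e-5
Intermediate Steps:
Function('B')(W, z) = Add(4, W, Mul(W, z)) (Function('B')(W, z) = Add(Add(W, 4), Mul(W, z)) = Add(Add(4, W), Mul(W, z)) = Add(4, W, Mul(W, z)))
m = 62807
Pow(Add(Function('g')(Function('B')(-17, -17)), m), -1) = Pow(Add(Mul(5, Add(4, -17, Mul(-17, -17))), 62807), -1) = Pow(Add(Mul(5, Add(4, -17, 289)), 62807), -1) = Pow(Add(Mul(5, 276), 62807), -1) = Pow(Add(1380, 62807), -1) = Pow(64187, -1) = Rational(1, 64187)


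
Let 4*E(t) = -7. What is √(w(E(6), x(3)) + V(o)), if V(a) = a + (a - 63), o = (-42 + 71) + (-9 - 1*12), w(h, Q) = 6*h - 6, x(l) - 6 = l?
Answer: I*√254/2 ≈ 7.9687*I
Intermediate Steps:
x(l) = 6 + l
E(t) = -7/4 (E(t) = (¼)*(-7) = -7/4)
w(h, Q) = -6 + 6*h
o = 8 (o = 29 + (-9 - 12) = 29 - 21 = 8)
V(a) = -63 + 2*a (V(a) = a + (-63 + a) = -63 + 2*a)
√(w(E(6), x(3)) + V(o)) = √((-6 + 6*(-7/4)) + (-63 + 2*8)) = √((-6 - 21/2) + (-63 + 16)) = √(-33/2 - 47) = √(-127/2) = I*√254/2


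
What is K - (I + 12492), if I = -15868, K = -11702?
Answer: -8326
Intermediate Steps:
K - (I + 12492) = -11702 - (-15868 + 12492) = -11702 - 1*(-3376) = -11702 + 3376 = -8326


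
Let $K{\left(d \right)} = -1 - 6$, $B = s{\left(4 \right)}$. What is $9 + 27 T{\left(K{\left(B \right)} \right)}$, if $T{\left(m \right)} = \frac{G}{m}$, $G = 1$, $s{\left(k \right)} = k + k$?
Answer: $\frac{36}{7} \approx 5.1429$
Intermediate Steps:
$s{\left(k \right)} = 2 k$
$B = 8$ ($B = 2 \cdot 4 = 8$)
$K{\left(d \right)} = -7$ ($K{\left(d \right)} = -1 - 6 = -7$)
$T{\left(m \right)} = \frac{1}{m}$ ($T{\left(m \right)} = 1 \frac{1}{m} = \frac{1}{m}$)
$9 + 27 T{\left(K{\left(B \right)} \right)} = 9 + \frac{27}{-7} = 9 + 27 \left(- \frac{1}{7}\right) = 9 - \frac{27}{7} = \frac{36}{7}$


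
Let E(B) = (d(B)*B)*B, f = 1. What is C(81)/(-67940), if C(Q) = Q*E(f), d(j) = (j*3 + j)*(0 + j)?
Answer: -81/16985 ≈ -0.0047689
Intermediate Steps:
d(j) = 4*j² (d(j) = (3*j + j)*j = (4*j)*j = 4*j²)
E(B) = 4*B⁴ (E(B) = ((4*B²)*B)*B = (4*B³)*B = 4*B⁴)
C(Q) = 4*Q (C(Q) = Q*(4*1⁴) = Q*(4*1) = Q*4 = 4*Q)
C(81)/(-67940) = (4*81)/(-67940) = 324*(-1/67940) = -81/16985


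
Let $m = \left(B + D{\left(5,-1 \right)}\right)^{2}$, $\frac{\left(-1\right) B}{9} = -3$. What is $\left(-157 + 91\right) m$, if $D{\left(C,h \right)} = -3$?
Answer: $-38016$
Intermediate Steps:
$B = 27$ ($B = \left(-9\right) \left(-3\right) = 27$)
$m = 576$ ($m = \left(27 - 3\right)^{2} = 24^{2} = 576$)
$\left(-157 + 91\right) m = \left(-157 + 91\right) 576 = \left(-66\right) 576 = -38016$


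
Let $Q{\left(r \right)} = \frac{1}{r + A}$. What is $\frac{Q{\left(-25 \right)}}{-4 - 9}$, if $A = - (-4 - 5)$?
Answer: $\frac{1}{208} \approx 0.0048077$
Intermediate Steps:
$A = 9$ ($A = \left(-1\right) \left(-9\right) = 9$)
$Q{\left(r \right)} = \frac{1}{9 + r}$ ($Q{\left(r \right)} = \frac{1}{r + 9} = \frac{1}{9 + r}$)
$\frac{Q{\left(-25 \right)}}{-4 - 9} = \frac{1}{\left(9 - 25\right) \left(-4 - 9\right)} = \frac{1}{\left(-16\right) \left(-13\right)} = \left(- \frac{1}{16}\right) \left(- \frac{1}{13}\right) = \frac{1}{208}$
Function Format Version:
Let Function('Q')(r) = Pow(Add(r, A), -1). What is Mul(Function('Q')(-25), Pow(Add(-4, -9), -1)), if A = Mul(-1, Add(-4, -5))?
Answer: Rational(1, 208) ≈ 0.0048077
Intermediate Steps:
A = 9 (A = Mul(-1, -9) = 9)
Function('Q')(r) = Pow(Add(9, r), -1) (Function('Q')(r) = Pow(Add(r, 9), -1) = Pow(Add(9, r), -1))
Mul(Function('Q')(-25), Pow(Add(-4, -9), -1)) = Mul(Pow(Add(9, -25), -1), Pow(Add(-4, -9), -1)) = Mul(Pow(-16, -1), Pow(-13, -1)) = Mul(Rational(-1, 16), Rational(-1, 13)) = Rational(1, 208)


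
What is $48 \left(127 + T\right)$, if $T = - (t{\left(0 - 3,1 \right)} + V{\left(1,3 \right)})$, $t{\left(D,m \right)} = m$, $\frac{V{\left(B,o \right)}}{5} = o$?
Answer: $5328$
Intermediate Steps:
$V{\left(B,o \right)} = 5 o$
$T = -16$ ($T = - (1 + 5 \cdot 3) = - (1 + 15) = \left(-1\right) 16 = -16$)
$48 \left(127 + T\right) = 48 \left(127 - 16\right) = 48 \cdot 111 = 5328$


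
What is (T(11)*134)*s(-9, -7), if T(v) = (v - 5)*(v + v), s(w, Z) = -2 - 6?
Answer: -141504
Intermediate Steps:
s(w, Z) = -8
T(v) = 2*v*(-5 + v) (T(v) = (-5 + v)*(2*v) = 2*v*(-5 + v))
(T(11)*134)*s(-9, -7) = ((2*11*(-5 + 11))*134)*(-8) = ((2*11*6)*134)*(-8) = (132*134)*(-8) = 17688*(-8) = -141504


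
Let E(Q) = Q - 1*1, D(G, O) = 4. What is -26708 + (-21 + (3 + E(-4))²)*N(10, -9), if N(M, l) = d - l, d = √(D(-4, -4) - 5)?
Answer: -26861 - 17*I ≈ -26861.0 - 17.0*I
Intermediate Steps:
E(Q) = -1 + Q (E(Q) = Q - 1 = -1 + Q)
d = I (d = √(4 - 5) = √(-1) = I ≈ 1.0*I)
N(M, l) = I - l
-26708 + (-21 + (3 + E(-4))²)*N(10, -9) = -26708 + (-21 + (3 + (-1 - 4))²)*(I - 1*(-9)) = -26708 + (-21 + (3 - 5)²)*(I + 9) = -26708 + (-21 + (-2)²)*(9 + I) = -26708 + (-21 + 4)*(9 + I) = -26708 - 17*(9 + I) = -26708 + (-153 - 17*I) = -26861 - 17*I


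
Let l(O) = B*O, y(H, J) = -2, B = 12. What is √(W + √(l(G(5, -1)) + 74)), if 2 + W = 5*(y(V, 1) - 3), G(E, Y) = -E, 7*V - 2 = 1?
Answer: √(-27 + √14) ≈ 4.8227*I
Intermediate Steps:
V = 3/7 (V = 2/7 + (⅐)*1 = 2/7 + ⅐ = 3/7 ≈ 0.42857)
l(O) = 12*O
W = -27 (W = -2 + 5*(-2 - 3) = -2 + 5*(-5) = -2 - 25 = -27)
√(W + √(l(G(5, -1)) + 74)) = √(-27 + √(12*(-1*5) + 74)) = √(-27 + √(12*(-5) + 74)) = √(-27 + √(-60 + 74)) = √(-27 + √14)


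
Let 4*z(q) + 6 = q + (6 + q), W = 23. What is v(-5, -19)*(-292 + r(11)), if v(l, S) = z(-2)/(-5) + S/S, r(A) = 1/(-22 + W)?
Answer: -1746/5 ≈ -349.20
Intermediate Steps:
z(q) = q/2 (z(q) = -3/2 + (q + (6 + q))/4 = -3/2 + (6 + 2*q)/4 = -3/2 + (3/2 + q/2) = q/2)
r(A) = 1 (r(A) = 1/(-22 + 23) = 1/1 = 1)
v(l, S) = 6/5 (v(l, S) = ((1/2)*(-2))/(-5) + S/S = -1*(-1/5) + 1 = 1/5 + 1 = 6/5)
v(-5, -19)*(-292 + r(11)) = 6*(-292 + 1)/5 = (6/5)*(-291) = -1746/5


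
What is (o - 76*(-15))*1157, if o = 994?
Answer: 2469038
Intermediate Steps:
(o - 76*(-15))*1157 = (994 - 76*(-15))*1157 = (994 + 1140)*1157 = 2134*1157 = 2469038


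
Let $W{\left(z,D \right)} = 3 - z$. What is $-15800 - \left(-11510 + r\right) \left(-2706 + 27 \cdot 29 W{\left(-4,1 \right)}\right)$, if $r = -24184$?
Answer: $99035050$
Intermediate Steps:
$-15800 - \left(-11510 + r\right) \left(-2706 + 27 \cdot 29 W{\left(-4,1 \right)}\right) = -15800 - \left(-11510 - 24184\right) \left(-2706 + 27 \cdot 29 \left(3 - -4\right)\right) = -15800 - - 35694 \left(-2706 + 783 \left(3 + 4\right)\right) = -15800 - - 35694 \left(-2706 + 783 \cdot 7\right) = -15800 - - 35694 \left(-2706 + 5481\right) = -15800 - \left(-35694\right) 2775 = -15800 - -99050850 = -15800 + 99050850 = 99035050$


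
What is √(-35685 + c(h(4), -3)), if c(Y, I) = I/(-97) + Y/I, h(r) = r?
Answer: 313*I*√30846/291 ≈ 188.91*I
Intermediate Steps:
c(Y, I) = -I/97 + Y/I (c(Y, I) = I*(-1/97) + Y/I = -I/97 + Y/I)
√(-35685 + c(h(4), -3)) = √(-35685 + (-1/97*(-3) + 4/(-3))) = √(-35685 + (3/97 + 4*(-⅓))) = √(-35685 + (3/97 - 4/3)) = √(-35685 - 379/291) = √(-10384714/291) = 313*I*√30846/291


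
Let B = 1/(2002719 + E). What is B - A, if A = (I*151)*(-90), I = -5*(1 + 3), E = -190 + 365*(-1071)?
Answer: -438036685199/1611614 ≈ -2.7180e+5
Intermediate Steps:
E = -391105 (E = -190 - 390915 = -391105)
B = 1/1611614 (B = 1/(2002719 - 391105) = 1/1611614 ≈ 6.2050e-7)
I = -20 (I = -5*4 = -20)
A = 271800 (A = -20*151*(-90) = -3020*(-90) = 271800)
B - A = 1/1611614 - 1*271800 = 1/1611614 - 271800 = -438036685199/1611614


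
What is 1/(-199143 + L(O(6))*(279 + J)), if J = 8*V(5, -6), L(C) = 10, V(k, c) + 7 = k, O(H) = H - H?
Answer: -1/196513 ≈ -5.0887e-6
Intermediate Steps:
O(H) = 0
V(k, c) = -7 + k
J = -16 (J = 8*(-7 + 5) = 8*(-2) = -16)
1/(-199143 + L(O(6))*(279 + J)) = 1/(-199143 + 10*(279 - 16)) = 1/(-199143 + 10*263) = 1/(-199143 + 2630) = 1/(-196513) = -1/196513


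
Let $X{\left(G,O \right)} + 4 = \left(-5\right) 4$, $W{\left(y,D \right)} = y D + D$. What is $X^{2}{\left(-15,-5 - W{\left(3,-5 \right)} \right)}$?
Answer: $576$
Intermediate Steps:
$W{\left(y,D \right)} = D + D y$ ($W{\left(y,D \right)} = D y + D = D + D y$)
$X{\left(G,O \right)} = -24$ ($X{\left(G,O \right)} = -4 - 20 = -24$)
$X^{2}{\left(-15,-5 - W{\left(3,-5 \right)} \right)} = \left(-24\right)^{2} = 576$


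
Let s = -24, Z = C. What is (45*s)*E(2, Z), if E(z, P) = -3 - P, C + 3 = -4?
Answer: -4320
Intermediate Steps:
C = -7 (C = -3 - 4 = -7)
Z = -7
(45*s)*E(2, Z) = (45*(-24))*(-3 - 1*(-7)) = -1080*(-3 + 7) = -1080*4 = -4320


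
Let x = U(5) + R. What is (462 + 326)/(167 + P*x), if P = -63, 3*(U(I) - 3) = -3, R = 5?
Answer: -394/137 ≈ -2.8759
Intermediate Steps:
U(I) = 2 (U(I) = 3 + (⅓)*(-3) = 3 - 1 = 2)
x = 7 (x = 2 + 5 = 7)
(462 + 326)/(167 + P*x) = (462 + 326)/(167 - 63*7) = 788/(167 - 441) = 788/(-274) = 788*(-1/274) = -394/137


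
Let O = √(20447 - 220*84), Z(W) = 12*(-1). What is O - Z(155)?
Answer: 12 + √1967 ≈ 56.351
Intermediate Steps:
Z(W) = -12
O = √1967 (O = √(20447 - 18480) = √1967 ≈ 44.351)
O - Z(155) = √1967 - 1*(-12) = √1967 + 12 = 12 + √1967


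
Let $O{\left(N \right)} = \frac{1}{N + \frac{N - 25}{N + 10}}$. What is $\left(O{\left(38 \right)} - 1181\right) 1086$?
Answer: $- \frac{2356021614}{1837} \approx -1.2825 \cdot 10^{6}$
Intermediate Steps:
$O{\left(N \right)} = \frac{1}{N + \frac{-25 + N}{10 + N}}$
$\left(O{\left(38 \right)} - 1181\right) 1086 = \left(\frac{10 + 38}{-25 + 38^{2} + 11 \cdot 38} - 1181\right) 1086 = \left(\frac{1}{-25 + 1444 + 418} \cdot 48 - 1181\right) 1086 = \left(\frac{1}{1837} \cdot 48 - 1181\right) 1086 = \left(\frac{48}{1837} - 1181\right) 1086 = \left(- \frac{2169449}{1837}\right) 1086 = - \frac{2356021614}{1837}$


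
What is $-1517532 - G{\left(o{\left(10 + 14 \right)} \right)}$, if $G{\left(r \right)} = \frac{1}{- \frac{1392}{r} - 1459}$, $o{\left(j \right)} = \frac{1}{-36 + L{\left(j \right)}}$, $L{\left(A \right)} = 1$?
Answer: $- \frac{71720079853}{47261} \approx -1.5175 \cdot 10^{6}$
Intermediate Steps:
$o{\left(j \right)} = - \frac{1}{35}$ ($o{\left(j \right)} = \frac{1}{-36 + 1} = \frac{1}{-35} = - \frac{1}{35}$)
$G{\left(r \right)} = \frac{1}{-1459 - \frac{1392}{r}}$
$-1517532 - G{\left(o{\left(10 + 14 \right)} \right)} = -1517532 - \left(-1\right) \left(- \frac{1}{35}\right) \frac{1}{1392 + 1459 \left(- \frac{1}{35}\right)} = -1517532 - \left(-1\right) \left(- \frac{1}{35}\right) \frac{1}{1392 - \frac{1459}{35}} = -1517532 - \left(-1\right) \left(- \frac{1}{35}\right) \frac{1}{\frac{47261}{35}} = -1517532 - \left(-1\right) \left(- \frac{1}{35}\right) \frac{35}{47261} = -1517532 - \frac{1}{47261} = - \frac{71720079853}{47261}$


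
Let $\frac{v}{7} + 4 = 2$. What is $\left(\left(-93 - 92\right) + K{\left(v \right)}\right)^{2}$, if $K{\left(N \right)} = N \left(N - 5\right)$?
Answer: $6561$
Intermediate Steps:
$v = -14$ ($v = -28 + 7 \cdot 2 = -28 + 14 = -14$)
$K{\left(N \right)} = N \left(-5 + N\right)$
$\left(\left(-93 - 92\right) + K{\left(v \right)}\right)^{2} = \left(\left(-93 - 92\right) - 14 \left(-5 - 14\right)\right)^{2} = \left(-185 - -266\right)^{2} = \left(-185 + 266\right)^{2} = 81^{2} = 6561$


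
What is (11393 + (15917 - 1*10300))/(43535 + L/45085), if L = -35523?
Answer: 383447925/981369976 ≈ 0.39073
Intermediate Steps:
(11393 + (15917 - 1*10300))/(43535 + L/45085) = (11393 + (15917 - 1*10300))/(43535 - 35523/45085) = (11393 + (15917 - 10300))/(43535 - 35523*1/45085) = (11393 + 5617)/(43535 - 35523/45085) = 17010/(1962739952/45085) = 17010*(45085/1962739952) = 383447925/981369976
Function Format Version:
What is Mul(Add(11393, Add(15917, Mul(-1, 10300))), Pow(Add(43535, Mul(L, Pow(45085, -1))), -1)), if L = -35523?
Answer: Rational(383447925, 981369976) ≈ 0.39073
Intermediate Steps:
Mul(Add(11393, Add(15917, Mul(-1, 10300))), Pow(Add(43535, Mul(L, Pow(45085, -1))), -1)) = Mul(Add(11393, Add(15917, Mul(-1, 10300))), Pow(Add(43535, Mul(-35523, Pow(45085, -1))), -1)) = Mul(Add(11393, Add(15917, -10300)), Pow(Add(43535, Mul(-35523, Rational(1, 45085))), -1)) = Mul(Add(11393, 5617), Pow(Add(43535, Rational(-35523, 45085)), -1)) = Mul(17010, Pow(Rational(1962739952, 45085), -1)) = Mul(17010, Rational(45085, 1962739952)) = Rational(383447925, 981369976)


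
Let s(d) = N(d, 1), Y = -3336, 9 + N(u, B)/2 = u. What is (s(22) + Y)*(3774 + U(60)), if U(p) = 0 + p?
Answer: -12690540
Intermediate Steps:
N(u, B) = -18 + 2*u
U(p) = p
s(d) = -18 + 2*d
(s(22) + Y)*(3774 + U(60)) = ((-18 + 2*22) - 3336)*(3774 + 60) = ((-18 + 44) - 3336)*3834 = (26 - 3336)*3834 = -3310*3834 = -12690540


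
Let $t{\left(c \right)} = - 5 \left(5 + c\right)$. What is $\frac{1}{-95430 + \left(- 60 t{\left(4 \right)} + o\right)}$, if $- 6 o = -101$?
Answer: $- \frac{6}{556279} \approx -1.0786 \cdot 10^{-5}$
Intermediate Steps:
$o = \frac{101}{6}$ ($o = \left(- \frac{1}{6}\right) \left(-101\right) = \frac{101}{6} \approx 16.833$)
$t{\left(c \right)} = -25 - 5 c$
$\frac{1}{-95430 + \left(- 60 t{\left(4 \right)} + o\right)} = \frac{1}{-95430 - \left(- \frac{101}{6} + 60 \left(-25 - 20\right)\right)} = \frac{1}{-95430 + \left(\left(-60\right) \left(-45\right) + \frac{101}{6}\right)} = \frac{1}{-95430 + \left(2700 + \frac{101}{6}\right)} = \frac{1}{-95430 + \frac{16301}{6}} = \frac{1}{- \frac{556279}{6}} = - \frac{6}{556279}$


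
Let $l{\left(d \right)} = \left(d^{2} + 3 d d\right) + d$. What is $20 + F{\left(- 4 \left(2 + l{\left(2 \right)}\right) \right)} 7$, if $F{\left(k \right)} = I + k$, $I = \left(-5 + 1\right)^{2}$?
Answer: $-428$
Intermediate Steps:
$l{\left(d \right)} = d + 4 d^{2}$ ($l{\left(d \right)} = \left(d^{2} + 3 d^{2}\right) + d = 4 d^{2} + d = d + 4 d^{2}$)
$I = 16$ ($I = \left(-4\right)^{2} = 16$)
$F{\left(k \right)} = 16 + k$
$20 + F{\left(- 4 \left(2 + l{\left(2 \right)}\right) \right)} 7 = 20 + \left(16 - 4 \left(2 + 2 \left(1 + 4 \cdot 2\right)\right)\right) 7 = 20 + \left(16 - 4 \left(2 + 2 \left(1 + 8\right)\right)\right) 7 = 20 + \left(16 - 4 \left(2 + 2 \cdot 9\right)\right) 7 = 20 + \left(16 - 4 \left(2 + 18\right)\right) 7 = 20 + \left(16 - 80\right) 7 = 20 - 448 = -428$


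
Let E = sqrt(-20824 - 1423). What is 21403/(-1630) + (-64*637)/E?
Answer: -21403/1630 + 40768*I*sqrt(22247)/22247 ≈ -13.131 + 273.33*I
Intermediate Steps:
E = I*sqrt(22247) (E = sqrt(-22247) = I*sqrt(22247) ≈ 149.15*I)
21403/(-1630) + (-64*637)/E = 21403/(-1630) + (-64*637)/((I*sqrt(22247))) = 21403*(-1/1630) - (-40768)*I*sqrt(22247)/22247 = -21403/1630 + 40768*I*sqrt(22247)/22247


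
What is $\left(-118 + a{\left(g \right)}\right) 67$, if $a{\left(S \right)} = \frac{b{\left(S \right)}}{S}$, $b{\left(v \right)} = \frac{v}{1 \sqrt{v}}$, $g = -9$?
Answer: $-7906 - \frac{67 i}{3} \approx -7906.0 - 22.333 i$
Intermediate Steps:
$b{\left(v \right)} = \sqrt{v}$ ($b{\left(v \right)} = \frac{v}{\sqrt{v}} = \sqrt{v}$)
$a{\left(S \right)} = \frac{1}{\sqrt{S}}$ ($a{\left(S \right)} = \frac{\sqrt{S}}{S} = \frac{1}{\sqrt{S}}$)
$\left(-118 + a{\left(g \right)}\right) 67 = \left(-118 + \frac{1}{\sqrt{-9}}\right) 67 = \left(-118 - \frac{i}{3}\right) 67 = -7906 - \frac{67 i}{3}$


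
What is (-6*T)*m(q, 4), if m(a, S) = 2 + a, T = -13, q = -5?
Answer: -234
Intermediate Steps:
(-6*T)*m(q, 4) = (-6*(-13))*(2 - 5) = 78*(-3) = -234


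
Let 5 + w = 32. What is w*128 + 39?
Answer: 3495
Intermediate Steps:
w = 27 (w = -5 + 32 = 27)
w*128 + 39 = 27*128 + 39 = 3456 + 39 = 3495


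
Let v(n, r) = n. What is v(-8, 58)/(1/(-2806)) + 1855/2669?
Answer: 59915567/2669 ≈ 22449.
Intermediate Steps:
v(-8, 58)/(1/(-2806)) + 1855/2669 = -8/(1/(-2806)) + 1855/2669 = -8/(-1/2806) + 1855*(1/2669) = -8*(-2806) + 1855/2669 = 22448 + 1855/2669 = 59915567/2669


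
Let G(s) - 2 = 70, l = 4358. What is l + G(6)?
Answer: 4430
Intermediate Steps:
G(s) = 72 (G(s) = 2 + 70 = 72)
l + G(6) = 4358 + 72 = 4430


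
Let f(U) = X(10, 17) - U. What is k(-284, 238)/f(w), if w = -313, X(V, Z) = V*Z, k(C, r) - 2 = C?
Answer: -94/161 ≈ -0.58385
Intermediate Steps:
k(C, r) = 2 + C
f(U) = 170 - U (f(U) = 10*17 - U = 170 - U)
k(-284, 238)/f(w) = (2 - 284)/(170 - 1*(-313)) = -282/(170 + 313) = -282/483 = -282*1/483 = -94/161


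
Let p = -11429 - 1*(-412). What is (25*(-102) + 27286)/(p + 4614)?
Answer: -24736/6403 ≈ -3.8632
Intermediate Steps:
p = -11017 (p = -11429 + 412 = -11017)
(25*(-102) + 27286)/(p + 4614) = (25*(-102) + 27286)/(-11017 + 4614) = (-2550 + 27286)/(-6403) = 24736*(-1/6403) = -24736/6403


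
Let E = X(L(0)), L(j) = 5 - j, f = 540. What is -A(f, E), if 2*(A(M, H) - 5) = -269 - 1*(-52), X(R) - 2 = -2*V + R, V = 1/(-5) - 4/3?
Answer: 207/2 ≈ 103.50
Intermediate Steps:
V = -23/15 (V = 1*(-1/5) - 4*1/3 = -1/5 - 4/3 = -23/15 ≈ -1.5333)
X(R) = 76/15 + R (X(R) = 2 + (-2*(-23/15) + R) = 2 + (46/15 + R) = 76/15 + R)
E = 151/15 (E = 76/15 + (5 - 1*0) = 76/15 + (5 + 0) = 76/15 + 5 = 151/15 ≈ 10.067)
A(M, H) = -207/2 (A(M, H) = 5 + (-269 - 1*(-52))/2 = 5 + (-269 + 52)/2 = 5 + (1/2)*(-217) = 5 - 217/2 = -207/2)
-A(f, E) = -1*(-207/2) = 207/2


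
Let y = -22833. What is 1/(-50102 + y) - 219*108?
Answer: -1725058621/72935 ≈ -23652.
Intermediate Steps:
1/(-50102 + y) - 219*108 = 1/(-50102 - 22833) - 219*108 = 1/(-72935) - 23652 = -1/72935 - 23652 = -1725058621/72935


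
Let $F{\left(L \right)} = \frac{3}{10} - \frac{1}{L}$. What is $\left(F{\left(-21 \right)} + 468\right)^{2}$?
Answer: $\frac{9673312609}{44100} \approx 2.1935 \cdot 10^{5}$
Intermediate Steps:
$F{\left(L \right)} = \frac{3}{10} - \frac{1}{L}$ ($F{\left(L \right)} = 3 \cdot \frac{1}{10} - \frac{1}{L} = \frac{3}{10} - \frac{1}{L}$)
$\left(F{\left(-21 \right)} + 468\right)^{2} = \left(\left(\frac{3}{10} - \frac{1}{-21}\right) + 468\right)^{2} = \left(\left(\frac{3}{10} - - \frac{1}{21}\right) + 468\right)^{2} = \left(\left(\frac{3}{10} + \frac{1}{21}\right) + 468\right)^{2} = \left(\frac{73}{210} + 468\right)^{2} = \left(\frac{98353}{210}\right)^{2} = \frac{9673312609}{44100}$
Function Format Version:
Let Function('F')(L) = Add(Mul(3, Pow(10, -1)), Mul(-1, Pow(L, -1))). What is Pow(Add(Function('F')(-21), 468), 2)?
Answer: Rational(9673312609, 44100) ≈ 2.1935e+5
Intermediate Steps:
Function('F')(L) = Add(Rational(3, 10), Mul(-1, Pow(L, -1))) (Function('F')(L) = Add(Mul(3, Rational(1, 10)), Mul(-1, Pow(L, -1))) = Add(Rational(3, 10), Mul(-1, Pow(L, -1))))
Pow(Add(Function('F')(-21), 468), 2) = Pow(Add(Add(Rational(3, 10), Mul(-1, Pow(-21, -1))), 468), 2) = Pow(Add(Add(Rational(3, 10), Mul(-1, Rational(-1, 21))), 468), 2) = Pow(Add(Add(Rational(3, 10), Rational(1, 21)), 468), 2) = Pow(Add(Rational(73, 210), 468), 2) = Pow(Rational(98353, 210), 2) = Rational(9673312609, 44100)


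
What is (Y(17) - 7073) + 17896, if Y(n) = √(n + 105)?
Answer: 10823 + √122 ≈ 10834.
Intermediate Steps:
Y(n) = √(105 + n)
(Y(17) - 7073) + 17896 = (√(105 + 17) - 7073) + 17896 = (√122 - 7073) + 17896 = (-7073 + √122) + 17896 = 10823 + √122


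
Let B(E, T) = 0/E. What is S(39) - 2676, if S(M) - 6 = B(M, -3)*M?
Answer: -2670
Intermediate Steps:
B(E, T) = 0
S(M) = 6 (S(M) = 6 + 0*M = 6 + 0 = 6)
S(39) - 2676 = 6 - 2676 = -2670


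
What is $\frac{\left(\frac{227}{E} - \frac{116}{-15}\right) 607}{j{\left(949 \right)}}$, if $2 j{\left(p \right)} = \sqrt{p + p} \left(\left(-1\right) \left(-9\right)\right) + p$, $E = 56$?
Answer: $\frac{6009907}{330540} - \frac{18029721 \sqrt{1898}}{104560820} \approx 10.67$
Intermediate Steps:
$j{\left(p \right)} = \frac{p}{2} + \frac{9 \sqrt{2} \sqrt{p}}{2}$ ($j{\left(p \right)} = \frac{\sqrt{p + p} \left(\left(-1\right) \left(-9\right)\right) + p}{2} = \frac{\sqrt{2 p} 9 + p}{2} = \frac{\sqrt{2} \sqrt{p} 9 + p}{2} = \frac{9 \sqrt{2} \sqrt{p} + p}{2} = \frac{p + 9 \sqrt{2} \sqrt{p}}{2} = \frac{p}{2} + \frac{9 \sqrt{2} \sqrt{p}}{2}$)
$\frac{\left(\frac{227}{E} - \frac{116}{-15}\right) 607}{j{\left(949 \right)}} = \frac{\left(\frac{227}{56} - \frac{116}{-15}\right) 607}{\frac{1}{2} \cdot 949 + \frac{9 \sqrt{2} \sqrt{949}}{2}} = \frac{\left(227 \cdot \frac{1}{56} - - \frac{116}{15}\right) 607}{\frac{949}{2} + \frac{9 \sqrt{1898}}{2}} = \frac{\left(\frac{227}{56} + \frac{116}{15}\right) 607}{\frac{949}{2} + \frac{9 \sqrt{1898}}{2}} = \frac{\frac{9901}{840} \cdot 607}{\frac{949}{2} + \frac{9 \sqrt{1898}}{2}} = \frac{6009907}{840 \left(\frac{949}{2} + \frac{9 \sqrt{1898}}{2}\right)}$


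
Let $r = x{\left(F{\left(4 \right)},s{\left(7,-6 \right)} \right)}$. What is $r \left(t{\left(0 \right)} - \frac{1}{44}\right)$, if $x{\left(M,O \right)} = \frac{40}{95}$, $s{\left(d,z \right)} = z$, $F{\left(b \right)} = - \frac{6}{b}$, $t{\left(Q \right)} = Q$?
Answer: $- \frac{2}{209} \approx -0.0095694$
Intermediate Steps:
$x{\left(M,O \right)} = \frac{8}{19}$ ($x{\left(M,O \right)} = 40 \cdot \frac{1}{95} = \frac{8}{19}$)
$r = \frac{8}{19} \approx 0.42105$
$r \left(t{\left(0 \right)} - \frac{1}{44}\right) = \frac{8 \left(0 - \frac{1}{44}\right)}{19} = \frac{8}{19} \left(- \frac{1}{44}\right) = - \frac{2}{209}$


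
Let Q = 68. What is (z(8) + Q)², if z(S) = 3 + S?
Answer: 6241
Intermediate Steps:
(z(8) + Q)² = ((3 + 8) + 68)² = (11 + 68)² = 79² = 6241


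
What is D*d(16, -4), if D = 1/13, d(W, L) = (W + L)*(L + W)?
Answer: 144/13 ≈ 11.077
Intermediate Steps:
d(W, L) = (L + W)**2 (d(W, L) = (L + W)*(L + W) = (L + W)**2)
D = 1/13 ≈ 0.076923
D*d(16, -4) = (-4 + 16)**2/13 = (1/13)*12**2 = (1/13)*144 = 144/13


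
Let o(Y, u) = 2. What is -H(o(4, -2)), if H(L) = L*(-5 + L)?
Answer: 6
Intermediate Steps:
-H(o(4, -2)) = -2*(-5 + 2) = -2*(-3) = -1*(-6) = 6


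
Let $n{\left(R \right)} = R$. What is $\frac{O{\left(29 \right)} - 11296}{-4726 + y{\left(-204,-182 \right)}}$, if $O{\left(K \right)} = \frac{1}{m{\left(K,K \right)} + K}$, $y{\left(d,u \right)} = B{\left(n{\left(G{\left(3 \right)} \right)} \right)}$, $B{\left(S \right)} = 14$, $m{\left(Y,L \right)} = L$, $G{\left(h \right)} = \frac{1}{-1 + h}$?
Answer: $\frac{655167}{273296} \approx 2.3973$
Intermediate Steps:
$y{\left(d,u \right)} = 14$
$O{\left(K \right)} = \frac{1}{2 K}$ ($O{\left(K \right)} = \frac{1}{K + K} = \frac{1}{2 K}$)
$\frac{O{\left(29 \right)} - 11296}{-4726 + y{\left(-204,-182 \right)}} = \frac{\frac{1}{2 \cdot 29} - 11296}{-4726 + 14} = \frac{\frac{1}{2} \cdot \frac{1}{29} - 11296}{-4712} = \left(\frac{1}{58} - 11296\right) \left(- \frac{1}{4712}\right) = \left(- \frac{655167}{58}\right) \left(- \frac{1}{4712}\right) = \frac{655167}{273296}$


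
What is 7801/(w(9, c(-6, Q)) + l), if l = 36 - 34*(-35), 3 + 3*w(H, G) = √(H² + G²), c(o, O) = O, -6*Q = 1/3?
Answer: 5573190420/875159251 - 421254*√26245/4375796255 ≈ 6.3526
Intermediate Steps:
Q = -1/18 (Q = -⅙/3 = -⅙*⅓ = -1/18 ≈ -0.055556)
w(H, G) = -1 + √(G² + H²)/3 (w(H, G) = -1 + √(H² + G²)/3 = -1 + √(G² + H²)/3)
l = 1226 (l = 36 + 1190 = 1226)
7801/(w(9, c(-6, Q)) + l) = 7801/((-1 + √((-1/18)² + 9²)/3) + 1226) = 7801/((-1 + √(1/324 + 81)/3) + 1226) = 7801/((-1 + √(26245/324)/3) + 1226) = 7801/((-1 + (√26245/18)/3) + 1226) = 7801/((-1 + √26245/54) + 1226) = 7801/(1225 + √26245/54)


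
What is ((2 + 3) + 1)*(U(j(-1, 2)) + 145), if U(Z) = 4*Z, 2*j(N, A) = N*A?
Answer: 846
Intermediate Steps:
j(N, A) = A*N/2 (j(N, A) = (N*A)/2 = (A*N)/2 = A*N/2)
((2 + 3) + 1)*(U(j(-1, 2)) + 145) = ((2 + 3) + 1)*(4*((1/2)*2*(-1)) + 145) = (5 + 1)*(4*(-1) + 145) = 6*(-4 + 145) = 6*141 = 846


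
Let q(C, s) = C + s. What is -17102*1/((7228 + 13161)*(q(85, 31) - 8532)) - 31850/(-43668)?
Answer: 683251263067/936644888304 ≈ 0.72947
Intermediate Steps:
-17102*1/((7228 + 13161)*(q(85, 31) - 8532)) - 31850/(-43668) = -17102*1/((7228 + 13161)*((85 + 31) - 8532)) - 31850/(-43668) = -17102*1/(20389*(116 - 8532)) - 31850*(-1/43668) = -17102/(20389*(-8416)) + 15925/21834 = -17102/(-171593824) + 15925/21834 = -17102*(-1/171593824) + 15925/21834 = 8551/85796912 + 15925/21834 = 683251263067/936644888304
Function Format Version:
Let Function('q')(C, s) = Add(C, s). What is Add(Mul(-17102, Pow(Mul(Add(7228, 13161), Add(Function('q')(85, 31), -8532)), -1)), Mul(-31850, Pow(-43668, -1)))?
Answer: Rational(683251263067, 936644888304) ≈ 0.72947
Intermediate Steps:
Add(Mul(-17102, Pow(Mul(Add(7228, 13161), Add(Function('q')(85, 31), -8532)), -1)), Mul(-31850, Pow(-43668, -1))) = Add(Mul(-17102, Pow(Mul(Add(7228, 13161), Add(Add(85, 31), -8532)), -1)), Mul(-31850, Pow(-43668, -1))) = Add(Mul(-17102, Pow(Mul(20389, Add(116, -8532)), -1)), Mul(-31850, Rational(-1, 43668))) = Add(Mul(-17102, Pow(Mul(20389, -8416), -1)), Rational(15925, 21834)) = Add(Mul(-17102, Pow(-171593824, -1)), Rational(15925, 21834)) = Add(Mul(-17102, Rational(-1, 171593824)), Rational(15925, 21834)) = Add(Rational(8551, 85796912), Rational(15925, 21834)) = Rational(683251263067, 936644888304)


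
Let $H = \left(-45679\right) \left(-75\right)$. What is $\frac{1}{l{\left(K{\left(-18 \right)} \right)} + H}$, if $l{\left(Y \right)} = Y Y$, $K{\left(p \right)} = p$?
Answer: $\frac{1}{3426249} \approx 2.9186 \cdot 10^{-7}$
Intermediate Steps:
$H = 3425925$
$l{\left(Y \right)} = Y^{2}$
$\frac{1}{l{\left(K{\left(-18 \right)} \right)} + H} = \frac{1}{\left(-18\right)^{2} + 3425925} = \frac{1}{324 + 3425925} = \frac{1}{3426249}$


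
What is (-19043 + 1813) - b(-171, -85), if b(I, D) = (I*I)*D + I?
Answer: 2468426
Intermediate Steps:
b(I, D) = I + D*I² (b(I, D) = I²*D + I = D*I² + I = I + D*I²)
(-19043 + 1813) - b(-171, -85) = (-19043 + 1813) - (-171)*(1 - 85*(-171)) = -17230 - (-171)*(1 + 14535) = -17230 - (-171)*14536 = -17230 - 1*(-2485656) = -17230 + 2485656 = 2468426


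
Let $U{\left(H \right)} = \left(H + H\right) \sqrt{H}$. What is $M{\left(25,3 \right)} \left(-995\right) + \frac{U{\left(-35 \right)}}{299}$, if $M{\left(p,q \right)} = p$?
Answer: $-24875 - \frac{70 i \sqrt{35}}{299} \approx -24875.0 - 1.385 i$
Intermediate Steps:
$U{\left(H \right)} = 2 H^{\frac{3}{2}}$ ($U{\left(H \right)} = 2 H \sqrt{H} = 2 H^{\frac{3}{2}}$)
$M{\left(25,3 \right)} \left(-995\right) + \frac{U{\left(-35 \right)}}{299} = 25 \left(-995\right) + \frac{2 \left(-35\right)^{\frac{3}{2}}}{299} = -24875 + 2 \left(- 35 i \sqrt{35}\right) \frac{1}{299} = -24875 + - 70 i \sqrt{35} \cdot \frac{1}{299} = -24875 - \frac{70 i \sqrt{35}}{299}$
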